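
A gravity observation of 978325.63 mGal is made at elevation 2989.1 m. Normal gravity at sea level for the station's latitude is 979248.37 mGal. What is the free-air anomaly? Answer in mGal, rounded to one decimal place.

-0.3

Free-air correction = 0.3086 × 2989.1 = 922.44 mGal
Free-air anomaly = 978325.63 − 979248.37 + (922.44) = -0.30 mGal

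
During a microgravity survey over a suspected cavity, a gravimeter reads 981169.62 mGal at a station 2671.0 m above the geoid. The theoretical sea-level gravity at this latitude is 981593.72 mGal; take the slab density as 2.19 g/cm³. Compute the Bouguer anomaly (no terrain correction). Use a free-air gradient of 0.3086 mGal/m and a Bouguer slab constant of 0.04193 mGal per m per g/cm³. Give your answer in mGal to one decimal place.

154.9

Free-air correction = 0.3086 × 2671.0 = 824.27 mGal
Free-air anomaly = 981169.62 − 981593.72 + (824.27) = 400.17 mGal
Bouguer slab correction = 0.04193 × 2.19 × 2671.0 = 245.27 mGal
Simple Bouguer anomaly = 400.17 − (245.27) = 154.90 mGal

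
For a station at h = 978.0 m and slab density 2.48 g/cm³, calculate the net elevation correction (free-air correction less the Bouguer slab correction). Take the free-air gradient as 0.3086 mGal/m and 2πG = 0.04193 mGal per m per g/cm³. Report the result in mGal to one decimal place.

200.1

Combined gradient = 0.3086 − 0.04193 × 2.48 = 0.2046136 mGal/m
Combined elevation correction = 0.2046136 × 978.0 = 200.1 mGal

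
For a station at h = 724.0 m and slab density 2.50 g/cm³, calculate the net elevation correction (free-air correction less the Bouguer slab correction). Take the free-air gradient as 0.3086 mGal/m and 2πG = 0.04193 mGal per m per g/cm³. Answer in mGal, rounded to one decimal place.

147.5

Combined gradient = 0.3086 − 0.04193 × 2.50 = 0.2037750 mGal/m
Combined elevation correction = 0.2037750 × 724.0 = 147.5 mGal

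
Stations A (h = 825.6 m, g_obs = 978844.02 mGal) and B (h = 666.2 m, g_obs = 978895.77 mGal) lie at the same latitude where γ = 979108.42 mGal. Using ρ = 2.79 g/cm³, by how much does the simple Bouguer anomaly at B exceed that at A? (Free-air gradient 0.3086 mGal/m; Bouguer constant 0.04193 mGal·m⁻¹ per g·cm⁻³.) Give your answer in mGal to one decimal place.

21.2

Δg_SB(A) = 978844.02 − 979108.42 + 0.3086×825.6 − 0.04193×2.79×825.6 = -106.20 mGal
Δg_SB(B) = 978895.77 − 979108.42 + 0.3086×666.2 − 0.04193×2.79×666.2 = -85.00 mGal
Difference = -85.00 − (-106.20) = 21.20 mGal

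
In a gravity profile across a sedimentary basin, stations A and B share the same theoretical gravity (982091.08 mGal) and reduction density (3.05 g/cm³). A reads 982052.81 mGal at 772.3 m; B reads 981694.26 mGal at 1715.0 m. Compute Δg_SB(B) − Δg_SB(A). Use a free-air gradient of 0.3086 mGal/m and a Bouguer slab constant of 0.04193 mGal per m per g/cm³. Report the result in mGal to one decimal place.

-188.2

Δg_SB(A) = 982052.81 − 982091.08 + 0.3086×772.3 − 0.04193×3.05×772.3 = 101.30 mGal
Δg_SB(B) = 981694.26 − 982091.08 + 0.3086×1715.0 − 0.04193×3.05×1715.0 = -86.90 mGal
Difference = -86.90 − (101.30) = -188.20 mGal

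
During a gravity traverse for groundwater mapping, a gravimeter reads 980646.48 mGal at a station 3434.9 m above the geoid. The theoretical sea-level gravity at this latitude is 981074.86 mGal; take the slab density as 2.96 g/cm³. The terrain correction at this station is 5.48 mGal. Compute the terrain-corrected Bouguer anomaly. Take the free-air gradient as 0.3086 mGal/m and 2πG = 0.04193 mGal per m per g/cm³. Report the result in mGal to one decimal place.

210.8

Free-air correction = 0.3086 × 3434.9 = 1060.01 mGal
Free-air anomaly = 980646.48 − 981074.86 + (1060.01) = 631.63 mGal
Bouguer slab correction = 0.04193 × 2.96 × 3434.9 = 426.32 mGal
Simple Bouguer anomaly = 631.63 − (426.32) = 205.31 mGal
Complete Bouguer anomaly = 205.31 + 5.48 = 210.79 mGal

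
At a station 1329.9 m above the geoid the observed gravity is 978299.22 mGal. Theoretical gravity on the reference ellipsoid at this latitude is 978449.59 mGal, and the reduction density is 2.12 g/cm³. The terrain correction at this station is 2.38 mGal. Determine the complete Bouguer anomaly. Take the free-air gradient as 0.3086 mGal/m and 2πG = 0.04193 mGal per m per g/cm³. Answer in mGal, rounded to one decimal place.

Free-air correction = 0.3086 × 1329.9 = 410.41 mGal
Free-air anomaly = 978299.22 − 978449.59 + (410.41) = 260.04 mGal
Bouguer slab correction = 0.04193 × 2.12 × 1329.9 = 118.22 mGal
Simple Bouguer anomaly = 260.04 − (118.22) = 141.82 mGal
Complete Bouguer anomaly = 141.82 + 2.38 = 144.20 mGal

144.2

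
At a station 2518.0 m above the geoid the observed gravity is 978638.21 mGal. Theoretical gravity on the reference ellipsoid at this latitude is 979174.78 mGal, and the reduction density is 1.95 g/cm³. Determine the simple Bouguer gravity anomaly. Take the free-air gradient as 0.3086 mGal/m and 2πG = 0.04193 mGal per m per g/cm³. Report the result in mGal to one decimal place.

Free-air correction = 0.3086 × 2518.0 = 777.05 mGal
Free-air anomaly = 978638.21 − 979174.78 + (777.05) = 240.48 mGal
Bouguer slab correction = 0.04193 × 1.95 × 2518.0 = 205.88 mGal
Simple Bouguer anomaly = 240.48 − (205.88) = 34.60 mGal

34.6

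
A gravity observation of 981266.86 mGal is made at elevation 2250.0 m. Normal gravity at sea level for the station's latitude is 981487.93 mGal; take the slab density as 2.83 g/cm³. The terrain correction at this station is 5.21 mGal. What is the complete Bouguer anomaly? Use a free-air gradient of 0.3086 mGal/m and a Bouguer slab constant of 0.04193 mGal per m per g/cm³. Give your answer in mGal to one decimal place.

Free-air correction = 0.3086 × 2250.0 = 694.35 mGal
Free-air anomaly = 981266.86 − 981487.93 + (694.35) = 473.28 mGal
Bouguer slab correction = 0.04193 × 2.83 × 2250.0 = 266.99 mGal
Simple Bouguer anomaly = 473.28 − (266.99) = 206.29 mGal
Complete Bouguer anomaly = 206.29 + 5.21 = 211.50 mGal

211.5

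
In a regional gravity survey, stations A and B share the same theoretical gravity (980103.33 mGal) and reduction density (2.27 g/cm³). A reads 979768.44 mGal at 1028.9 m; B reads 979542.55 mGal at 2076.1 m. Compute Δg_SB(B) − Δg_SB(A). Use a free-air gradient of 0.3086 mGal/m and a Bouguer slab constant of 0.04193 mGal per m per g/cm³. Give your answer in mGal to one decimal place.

-2.4

Δg_SB(A) = 979768.44 − 980103.33 + 0.3086×1028.9 − 0.04193×2.27×1028.9 = -115.30 mGal
Δg_SB(B) = 979542.55 − 980103.33 + 0.3086×2076.1 − 0.04193×2.27×2076.1 = -117.70 mGal
Difference = -117.70 − (-115.30) = -2.40 mGal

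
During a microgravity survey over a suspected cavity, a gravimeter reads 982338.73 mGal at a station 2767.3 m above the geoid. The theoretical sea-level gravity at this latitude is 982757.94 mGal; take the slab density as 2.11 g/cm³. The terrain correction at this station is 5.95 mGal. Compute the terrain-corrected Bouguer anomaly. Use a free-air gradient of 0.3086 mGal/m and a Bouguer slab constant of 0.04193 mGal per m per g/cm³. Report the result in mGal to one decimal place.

195.9

Free-air correction = 0.3086 × 2767.3 = 853.99 mGal
Free-air anomaly = 982338.73 − 982757.94 + (853.99) = 434.78 mGal
Bouguer slab correction = 0.04193 × 2.11 × 2767.3 = 244.83 mGal
Simple Bouguer anomaly = 434.78 − (244.83) = 189.95 mGal
Complete Bouguer anomaly = 189.95 + 5.95 = 195.90 mGal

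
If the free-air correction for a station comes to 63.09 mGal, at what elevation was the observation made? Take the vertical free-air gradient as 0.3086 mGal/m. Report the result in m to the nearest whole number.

h = 63.09 / 0.3086 = 204.44 m

204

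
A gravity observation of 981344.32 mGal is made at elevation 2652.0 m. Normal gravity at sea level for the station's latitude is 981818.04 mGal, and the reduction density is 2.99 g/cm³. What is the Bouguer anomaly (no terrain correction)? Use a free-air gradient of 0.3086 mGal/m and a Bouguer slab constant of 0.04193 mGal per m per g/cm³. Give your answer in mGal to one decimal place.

Free-air correction = 0.3086 × 2652.0 = 818.41 mGal
Free-air anomaly = 981344.32 − 981818.04 + (818.41) = 344.69 mGal
Bouguer slab correction = 0.04193 × 2.99 × 2652.0 = 332.48 mGal
Simple Bouguer anomaly = 344.69 − (332.48) = 12.21 mGal

12.2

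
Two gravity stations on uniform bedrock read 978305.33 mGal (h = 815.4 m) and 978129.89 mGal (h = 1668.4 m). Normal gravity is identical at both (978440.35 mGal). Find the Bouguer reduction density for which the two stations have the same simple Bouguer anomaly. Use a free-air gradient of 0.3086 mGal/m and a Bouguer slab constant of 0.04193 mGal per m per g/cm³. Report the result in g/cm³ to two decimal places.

2.45

Δg_obs = 978129.89 − 978305.33 = -175.44 mGal over Δh = 1668.4 − 815.4 = 853.0 m
Equal Bouguer anomalies ⇒ Δg_obs + (0.3086 − 0.04193ρ)·Δh = 0
0.3086 − 0.04193ρ = −Δg_obs/Δh = 0.20567
ρ = (0.3086 − 0.20567) / 0.04193 = 2.45 g/cm³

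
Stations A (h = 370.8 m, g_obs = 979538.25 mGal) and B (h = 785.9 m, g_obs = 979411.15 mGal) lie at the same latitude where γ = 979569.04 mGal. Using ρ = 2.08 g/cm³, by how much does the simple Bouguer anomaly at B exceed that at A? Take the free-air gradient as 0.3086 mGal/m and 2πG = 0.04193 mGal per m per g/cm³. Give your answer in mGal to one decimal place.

Δg_SB(A) = 979538.25 − 979569.04 + 0.3086×370.8 − 0.04193×2.08×370.8 = 51.30 mGal
Δg_SB(B) = 979411.15 − 979569.04 + 0.3086×785.9 − 0.04193×2.08×785.9 = 16.10 mGal
Difference = 16.10 − (51.30) = -35.20 mGal

-35.2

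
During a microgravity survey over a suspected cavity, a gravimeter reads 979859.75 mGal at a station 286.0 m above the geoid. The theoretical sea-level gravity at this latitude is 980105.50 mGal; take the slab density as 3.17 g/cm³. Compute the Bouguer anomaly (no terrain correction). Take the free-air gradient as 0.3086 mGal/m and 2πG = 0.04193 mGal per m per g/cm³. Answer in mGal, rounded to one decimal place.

Free-air correction = 0.3086 × 286.0 = 88.26 mGal
Free-air anomaly = 979859.75 − 980105.50 + (88.26) = -157.49 mGal
Bouguer slab correction = 0.04193 × 3.17 × 286.0 = 38.01 mGal
Simple Bouguer anomaly = -157.49 − (38.01) = -195.50 mGal

-195.5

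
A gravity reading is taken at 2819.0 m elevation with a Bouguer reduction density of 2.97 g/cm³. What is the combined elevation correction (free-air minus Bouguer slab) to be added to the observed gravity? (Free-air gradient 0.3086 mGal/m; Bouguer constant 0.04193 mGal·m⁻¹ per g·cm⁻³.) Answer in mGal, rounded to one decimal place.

Combined gradient = 0.3086 − 0.04193 × 2.97 = 0.1840679 mGal/m
Combined elevation correction = 0.1840679 × 2819.0 = 518.9 mGal

518.9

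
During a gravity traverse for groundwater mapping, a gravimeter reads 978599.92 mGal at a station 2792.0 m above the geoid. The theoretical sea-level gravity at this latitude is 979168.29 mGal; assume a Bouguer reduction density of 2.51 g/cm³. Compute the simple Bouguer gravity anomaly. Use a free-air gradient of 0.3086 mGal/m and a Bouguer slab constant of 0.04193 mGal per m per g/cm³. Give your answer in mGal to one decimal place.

-0.6

Free-air correction = 0.3086 × 2792.0 = 861.61 mGal
Free-air anomaly = 978599.92 − 979168.29 + (861.61) = 293.24 mGal
Bouguer slab correction = 0.04193 × 2.51 × 2792.0 = 293.84 mGal
Simple Bouguer anomaly = 293.24 − (293.84) = -0.60 mGal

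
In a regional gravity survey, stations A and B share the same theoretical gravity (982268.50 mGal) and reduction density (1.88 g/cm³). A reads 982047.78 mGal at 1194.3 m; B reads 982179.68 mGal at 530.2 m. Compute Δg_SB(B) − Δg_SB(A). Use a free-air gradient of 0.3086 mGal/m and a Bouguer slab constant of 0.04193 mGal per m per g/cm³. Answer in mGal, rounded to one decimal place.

-20.7

Δg_SB(A) = 982047.78 − 982268.50 + 0.3086×1194.3 − 0.04193×1.88×1194.3 = 53.70 mGal
Δg_SB(B) = 982179.68 − 982268.50 + 0.3086×530.2 − 0.04193×1.88×530.2 = 33.00 mGal
Difference = 33.00 − (53.70) = -20.70 mGal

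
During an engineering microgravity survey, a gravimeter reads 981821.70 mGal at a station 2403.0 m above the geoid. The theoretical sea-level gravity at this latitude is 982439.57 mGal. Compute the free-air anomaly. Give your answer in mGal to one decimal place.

123.7

Free-air correction = 0.3086 × 2403.0 = 741.57 mGal
Free-air anomaly = 981821.70 − 982439.57 + (741.57) = 123.70 mGal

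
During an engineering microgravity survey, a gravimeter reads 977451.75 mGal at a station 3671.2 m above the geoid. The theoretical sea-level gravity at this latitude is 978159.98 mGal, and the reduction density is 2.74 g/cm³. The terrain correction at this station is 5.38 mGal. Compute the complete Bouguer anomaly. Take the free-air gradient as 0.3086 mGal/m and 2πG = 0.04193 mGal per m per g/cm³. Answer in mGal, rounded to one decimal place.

Free-air correction = 0.3086 × 3671.2 = 1132.93 mGal
Free-air anomaly = 977451.75 − 978159.98 + (1132.93) = 424.70 mGal
Bouguer slab correction = 0.04193 × 2.74 × 3671.2 = 421.78 mGal
Simple Bouguer anomaly = 424.70 − (421.78) = 2.92 mGal
Complete Bouguer anomaly = 2.92 + 5.38 = 8.30 mGal

8.3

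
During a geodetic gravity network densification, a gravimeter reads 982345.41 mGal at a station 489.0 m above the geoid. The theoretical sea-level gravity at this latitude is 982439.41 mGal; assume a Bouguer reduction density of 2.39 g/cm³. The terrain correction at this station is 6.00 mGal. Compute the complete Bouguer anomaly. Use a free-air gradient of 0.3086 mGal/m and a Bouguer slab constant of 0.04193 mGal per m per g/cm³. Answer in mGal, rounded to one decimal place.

13.9

Free-air correction = 0.3086 × 489.0 = 150.91 mGal
Free-air anomaly = 982345.41 − 982439.41 + (150.91) = 56.91 mGal
Bouguer slab correction = 0.04193 × 2.39 × 489.0 = 49.00 mGal
Simple Bouguer anomaly = 56.91 − (49.00) = 7.91 mGal
Complete Bouguer anomaly = 7.91 + 6.00 = 13.91 mGal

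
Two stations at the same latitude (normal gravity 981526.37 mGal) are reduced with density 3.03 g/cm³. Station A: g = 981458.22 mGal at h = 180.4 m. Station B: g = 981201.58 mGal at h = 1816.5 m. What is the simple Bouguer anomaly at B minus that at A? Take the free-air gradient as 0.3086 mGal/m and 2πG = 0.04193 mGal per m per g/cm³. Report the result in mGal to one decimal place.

40.4

Δg_SB(A) = 981458.22 − 981526.37 + 0.3086×180.4 − 0.04193×3.03×180.4 = -35.40 mGal
Δg_SB(B) = 981201.58 − 981526.37 + 0.3086×1816.5 − 0.04193×3.03×1816.5 = 5.00 mGal
Difference = 5.00 − (-35.40) = 40.40 mGal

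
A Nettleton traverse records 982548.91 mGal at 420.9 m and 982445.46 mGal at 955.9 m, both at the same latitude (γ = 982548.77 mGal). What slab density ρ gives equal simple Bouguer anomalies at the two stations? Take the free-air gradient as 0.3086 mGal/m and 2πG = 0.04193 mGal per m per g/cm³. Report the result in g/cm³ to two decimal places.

Δg_obs = 982445.46 − 982548.91 = -103.45 mGal over Δh = 955.9 − 420.9 = 535.0 m
Equal Bouguer anomalies ⇒ Δg_obs + (0.3086 − 0.04193ρ)·Δh = 0
0.3086 − 0.04193ρ = −Δg_obs/Δh = 0.19336
ρ = (0.3086 − 0.19336) / 0.04193 = 2.75 g/cm³

2.75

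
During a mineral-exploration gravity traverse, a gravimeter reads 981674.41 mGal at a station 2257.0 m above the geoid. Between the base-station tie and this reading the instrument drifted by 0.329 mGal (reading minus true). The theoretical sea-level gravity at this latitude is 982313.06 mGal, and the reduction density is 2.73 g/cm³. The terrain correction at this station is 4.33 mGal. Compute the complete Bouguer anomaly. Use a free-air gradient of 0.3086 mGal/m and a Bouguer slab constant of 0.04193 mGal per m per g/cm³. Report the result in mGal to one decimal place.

Drift-corrected reading = 981674.41 − (0.329) = 981674.081 mGal
Free-air correction = 0.3086 × 2257.0 = 696.51 mGal
Free-air anomaly = 981674.081 − 982313.06 + (696.51) = 57.531 mGal
Bouguer slab correction = 0.04193 × 2.73 × 2257.0 = 258.36 mGal
Simple Bouguer anomaly = 57.531 − (258.36) = -200.829 mGal
Complete Bouguer anomaly = -200.829 + 4.33 = -196.499 mGal

-196.5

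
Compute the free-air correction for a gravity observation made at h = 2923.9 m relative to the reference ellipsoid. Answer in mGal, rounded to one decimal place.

Free-air correction = 0.3086 × 2923.9 = 902.3 mGal

902.3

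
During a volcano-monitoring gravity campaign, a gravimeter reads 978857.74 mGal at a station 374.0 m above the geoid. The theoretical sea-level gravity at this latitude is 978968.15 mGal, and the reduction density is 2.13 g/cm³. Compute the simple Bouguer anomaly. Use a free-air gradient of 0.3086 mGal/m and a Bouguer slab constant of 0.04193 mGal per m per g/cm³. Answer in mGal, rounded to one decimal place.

-28.4

Free-air correction = 0.3086 × 374.0 = 115.42 mGal
Free-air anomaly = 978857.74 − 978968.15 + (115.42) = 5.01 mGal
Bouguer slab correction = 0.04193 × 2.13 × 374.0 = 33.40 mGal
Simple Bouguer anomaly = 5.01 − (33.40) = -28.39 mGal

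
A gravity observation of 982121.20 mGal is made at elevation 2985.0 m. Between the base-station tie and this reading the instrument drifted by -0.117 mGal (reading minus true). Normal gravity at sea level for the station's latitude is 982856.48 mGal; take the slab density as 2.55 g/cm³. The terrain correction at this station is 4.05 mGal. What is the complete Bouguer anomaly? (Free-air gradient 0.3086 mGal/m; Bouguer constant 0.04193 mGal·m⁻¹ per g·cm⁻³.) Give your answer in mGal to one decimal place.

-129.1

Drift-corrected reading = 982121.20 − (-0.117) = 982121.317 mGal
Free-air correction = 0.3086 × 2985.0 = 921.17 mGal
Free-air anomaly = 982121.317 − 982856.48 + (921.17) = 186.007 mGal
Bouguer slab correction = 0.04193 × 2.55 × 2985.0 = 319.16 mGal
Simple Bouguer anomaly = 186.007 − (319.16) = -133.153 mGal
Complete Bouguer anomaly = -133.153 + 4.05 = -129.103 mGal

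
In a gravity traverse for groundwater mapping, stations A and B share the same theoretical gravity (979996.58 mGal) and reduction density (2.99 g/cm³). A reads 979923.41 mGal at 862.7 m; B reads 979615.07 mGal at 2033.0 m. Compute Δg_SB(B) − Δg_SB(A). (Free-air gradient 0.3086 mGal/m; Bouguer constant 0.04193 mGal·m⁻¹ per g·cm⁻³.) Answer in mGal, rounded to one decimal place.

-93.9

Δg_SB(A) = 979923.41 − 979996.58 + 0.3086×862.7 − 0.04193×2.99×862.7 = 84.90 mGal
Δg_SB(B) = 979615.07 − 979996.58 + 0.3086×2033.0 − 0.04193×2.99×2033.0 = -9.00 mGal
Difference = -9.00 − (84.90) = -93.90 mGal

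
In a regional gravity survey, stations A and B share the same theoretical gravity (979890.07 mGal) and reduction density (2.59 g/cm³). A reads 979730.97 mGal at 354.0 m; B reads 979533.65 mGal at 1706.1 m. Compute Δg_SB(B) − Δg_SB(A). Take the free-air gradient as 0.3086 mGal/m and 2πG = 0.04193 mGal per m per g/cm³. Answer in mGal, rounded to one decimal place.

Δg_SB(A) = 979730.97 − 979890.07 + 0.3086×354.0 − 0.04193×2.59×354.0 = -88.30 mGal
Δg_SB(B) = 979533.65 − 979890.07 + 0.3086×1706.1 − 0.04193×2.59×1706.1 = -15.20 mGal
Difference = -15.20 − (-88.30) = 73.10 mGal

73.1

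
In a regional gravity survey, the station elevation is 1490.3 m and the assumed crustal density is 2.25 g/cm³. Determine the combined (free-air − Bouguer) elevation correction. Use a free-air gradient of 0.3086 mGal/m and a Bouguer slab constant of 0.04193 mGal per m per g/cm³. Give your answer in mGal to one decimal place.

Combined gradient = 0.3086 − 0.04193 × 2.25 = 0.2142575 mGal/m
Combined elevation correction = 0.2142575 × 1490.3 = 319.3 mGal

319.3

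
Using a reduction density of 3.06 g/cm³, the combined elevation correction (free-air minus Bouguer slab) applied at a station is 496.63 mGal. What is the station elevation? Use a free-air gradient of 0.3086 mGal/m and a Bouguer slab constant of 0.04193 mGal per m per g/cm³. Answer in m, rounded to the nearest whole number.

Combined gradient = 0.3086 − 0.04193 × 3.06 = 0.1802942 mGal/m
h = 496.63 / 0.1802942 = 2754.55 m

2755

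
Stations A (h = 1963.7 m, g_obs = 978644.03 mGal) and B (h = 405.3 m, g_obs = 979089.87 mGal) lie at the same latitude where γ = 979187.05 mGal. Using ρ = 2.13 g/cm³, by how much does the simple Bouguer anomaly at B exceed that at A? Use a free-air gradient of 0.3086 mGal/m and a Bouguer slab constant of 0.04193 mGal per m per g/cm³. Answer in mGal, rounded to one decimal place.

104.1

Δg_SB(A) = 978644.03 − 979187.05 + 0.3086×1963.7 − 0.04193×2.13×1963.7 = -112.40 mGal
Δg_SB(B) = 979089.87 − 979187.05 + 0.3086×405.3 − 0.04193×2.13×405.3 = -8.30 mGal
Difference = -8.30 − (-112.40) = 104.10 mGal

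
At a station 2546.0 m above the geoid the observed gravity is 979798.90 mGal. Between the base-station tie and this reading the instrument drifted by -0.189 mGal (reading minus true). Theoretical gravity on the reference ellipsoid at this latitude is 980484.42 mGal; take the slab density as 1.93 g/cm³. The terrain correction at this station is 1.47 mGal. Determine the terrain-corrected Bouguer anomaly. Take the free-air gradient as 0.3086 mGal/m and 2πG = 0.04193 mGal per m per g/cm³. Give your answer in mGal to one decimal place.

Drift-corrected reading = 979798.90 − (-0.189) = 979799.089 mGal
Free-air correction = 0.3086 × 2546.0 = 785.70 mGal
Free-air anomaly = 979799.089 − 980484.42 + (785.70) = 100.369 mGal
Bouguer slab correction = 0.04193 × 1.93 × 2546.0 = 206.03 mGal
Simple Bouguer anomaly = 100.369 − (206.03) = -105.661 mGal
Complete Bouguer anomaly = -105.661 + 1.47 = -104.191 mGal

-104.2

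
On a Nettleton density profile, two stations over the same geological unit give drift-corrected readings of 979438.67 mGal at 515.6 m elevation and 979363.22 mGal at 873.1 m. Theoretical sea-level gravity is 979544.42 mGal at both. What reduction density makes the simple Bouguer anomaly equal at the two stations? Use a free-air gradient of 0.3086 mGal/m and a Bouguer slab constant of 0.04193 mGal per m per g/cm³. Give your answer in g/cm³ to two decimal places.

Δg_obs = 979363.22 − 979438.67 = -75.45 mGal over Δh = 873.1 − 515.6 = 357.5 m
Equal Bouguer anomalies ⇒ Δg_obs + (0.3086 − 0.04193ρ)·Δh = 0
0.3086 − 0.04193ρ = −Δg_obs/Δh = 0.21105
ρ = (0.3086 − 0.21105) / 0.04193 = 2.33 g/cm³

2.33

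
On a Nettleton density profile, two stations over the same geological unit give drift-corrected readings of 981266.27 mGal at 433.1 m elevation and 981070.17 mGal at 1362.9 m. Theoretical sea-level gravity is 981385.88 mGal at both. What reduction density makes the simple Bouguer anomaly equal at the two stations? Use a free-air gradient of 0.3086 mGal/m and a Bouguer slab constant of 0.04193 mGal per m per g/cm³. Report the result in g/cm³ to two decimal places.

2.33

Δg_obs = 981070.17 − 981266.27 = -196.10 mGal over Δh = 1362.9 − 433.1 = 929.8 m
Equal Bouguer anomalies ⇒ Δg_obs + (0.3086 − 0.04193ρ)·Δh = 0
0.3086 − 0.04193ρ = −Δg_obs/Δh = 0.21091
ρ = (0.3086 − 0.21091) / 0.04193 = 2.33 g/cm³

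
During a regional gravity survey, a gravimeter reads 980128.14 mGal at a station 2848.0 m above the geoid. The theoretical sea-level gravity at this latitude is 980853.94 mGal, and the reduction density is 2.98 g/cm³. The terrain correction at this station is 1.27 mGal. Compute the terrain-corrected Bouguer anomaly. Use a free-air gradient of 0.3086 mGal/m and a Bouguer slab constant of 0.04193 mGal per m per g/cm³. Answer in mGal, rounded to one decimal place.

-201.5

Free-air correction = 0.3086 × 2848.0 = 878.89 mGal
Free-air anomaly = 980128.14 − 980853.94 + (878.89) = 153.09 mGal
Bouguer slab correction = 0.04193 × 2.98 × 2848.0 = 355.86 mGal
Simple Bouguer anomaly = 153.09 − (355.86) = -202.77 mGal
Complete Bouguer anomaly = -202.77 + 1.27 = -201.50 mGal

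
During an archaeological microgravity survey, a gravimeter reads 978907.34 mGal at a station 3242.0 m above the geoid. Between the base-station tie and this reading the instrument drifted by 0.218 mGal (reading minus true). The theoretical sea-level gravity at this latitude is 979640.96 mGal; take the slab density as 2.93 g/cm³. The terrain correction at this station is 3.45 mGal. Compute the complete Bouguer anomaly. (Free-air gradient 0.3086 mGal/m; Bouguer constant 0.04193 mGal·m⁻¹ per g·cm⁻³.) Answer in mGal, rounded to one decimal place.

-128.2

Drift-corrected reading = 978907.34 − (0.218) = 978907.122 mGal
Free-air correction = 0.3086 × 3242.0 = 1000.48 mGal
Free-air anomaly = 978907.122 − 979640.96 + (1000.48) = 266.642 mGal
Bouguer slab correction = 0.04193 × 2.93 × 3242.0 = 398.30 mGal
Simple Bouguer anomaly = 266.642 − (398.30) = -131.658 mGal
Complete Bouguer anomaly = -131.658 + 3.45 = -128.208 mGal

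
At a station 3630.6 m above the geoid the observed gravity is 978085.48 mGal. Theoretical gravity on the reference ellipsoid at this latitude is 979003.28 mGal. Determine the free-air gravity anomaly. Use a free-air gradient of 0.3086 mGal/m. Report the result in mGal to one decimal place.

Free-air correction = 0.3086 × 3630.6 = 1120.40 mGal
Free-air anomaly = 978085.48 − 979003.28 + (1120.40) = 202.60 mGal

202.6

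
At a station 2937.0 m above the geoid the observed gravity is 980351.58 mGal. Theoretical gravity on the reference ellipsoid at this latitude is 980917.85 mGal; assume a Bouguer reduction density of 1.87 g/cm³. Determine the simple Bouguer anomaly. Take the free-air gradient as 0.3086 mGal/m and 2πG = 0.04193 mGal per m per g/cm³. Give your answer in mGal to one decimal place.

109.8

Free-air correction = 0.3086 × 2937.0 = 906.36 mGal
Free-air anomaly = 980351.58 − 980917.85 + (906.36) = 340.09 mGal
Bouguer slab correction = 0.04193 × 1.87 × 2937.0 = 230.29 mGal
Simple Bouguer anomaly = 340.09 − (230.29) = 109.80 mGal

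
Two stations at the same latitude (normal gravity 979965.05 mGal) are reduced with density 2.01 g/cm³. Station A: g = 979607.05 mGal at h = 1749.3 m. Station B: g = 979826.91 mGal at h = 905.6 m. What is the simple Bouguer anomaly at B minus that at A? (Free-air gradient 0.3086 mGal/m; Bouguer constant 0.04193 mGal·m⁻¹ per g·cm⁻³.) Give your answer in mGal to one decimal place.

Δg_SB(A) = 979607.05 − 979965.05 + 0.3086×1749.3 − 0.04193×2.01×1749.3 = 34.40 mGal
Δg_SB(B) = 979826.91 − 979965.05 + 0.3086×905.6 − 0.04193×2.01×905.6 = 65.00 mGal
Difference = 65.00 − (34.40) = 30.60 mGal

30.6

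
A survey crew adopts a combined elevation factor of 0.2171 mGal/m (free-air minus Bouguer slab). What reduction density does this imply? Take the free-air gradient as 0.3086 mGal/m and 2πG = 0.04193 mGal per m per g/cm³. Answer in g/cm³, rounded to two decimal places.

2.18

0.2171 = 0.3086 − 0.04193 × ρ
ρ = (0.3086 − 0.2171) / 0.04193 = 2.18 g/cm³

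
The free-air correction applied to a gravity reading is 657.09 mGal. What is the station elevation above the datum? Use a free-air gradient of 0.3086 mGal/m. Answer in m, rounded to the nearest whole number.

2129

h = 657.09 / 0.3086 = 2129.26 m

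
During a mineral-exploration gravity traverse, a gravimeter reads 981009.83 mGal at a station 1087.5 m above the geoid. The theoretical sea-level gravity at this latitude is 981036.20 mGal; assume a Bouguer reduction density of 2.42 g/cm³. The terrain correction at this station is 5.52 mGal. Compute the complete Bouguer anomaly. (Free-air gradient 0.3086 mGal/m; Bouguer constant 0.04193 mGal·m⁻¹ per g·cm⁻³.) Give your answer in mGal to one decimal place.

Free-air correction = 0.3086 × 1087.5 = 335.60 mGal
Free-air anomaly = 981009.83 − 981036.20 + (335.60) = 309.23 mGal
Bouguer slab correction = 0.04193 × 2.42 × 1087.5 = 110.35 mGal
Simple Bouguer anomaly = 309.23 − (110.35) = 198.88 mGal
Complete Bouguer anomaly = 198.88 + 5.52 = 204.40 mGal

204.4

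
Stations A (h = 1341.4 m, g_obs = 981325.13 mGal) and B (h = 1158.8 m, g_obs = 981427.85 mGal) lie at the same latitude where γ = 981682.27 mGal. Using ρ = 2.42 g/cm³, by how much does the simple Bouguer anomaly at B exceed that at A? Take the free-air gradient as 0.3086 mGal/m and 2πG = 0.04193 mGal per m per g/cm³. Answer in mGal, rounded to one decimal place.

Δg_SB(A) = 981325.13 − 981682.27 + 0.3086×1341.4 − 0.04193×2.42×1341.4 = -79.30 mGal
Δg_SB(B) = 981427.85 − 981682.27 + 0.3086×1158.8 − 0.04193×2.42×1158.8 = -14.40 mGal
Difference = -14.40 − (-79.30) = 64.90 mGal

64.9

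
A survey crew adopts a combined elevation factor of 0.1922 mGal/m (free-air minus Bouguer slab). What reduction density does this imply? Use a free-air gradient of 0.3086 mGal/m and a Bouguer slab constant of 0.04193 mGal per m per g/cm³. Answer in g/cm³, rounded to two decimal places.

0.1922 = 0.3086 − 0.04193 × ρ
ρ = (0.3086 − 0.1922) / 0.04193 = 2.78 g/cm³

2.78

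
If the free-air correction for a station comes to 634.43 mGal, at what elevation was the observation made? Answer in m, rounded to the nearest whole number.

h = 634.43 / 0.3086 = 2055.83 m

2056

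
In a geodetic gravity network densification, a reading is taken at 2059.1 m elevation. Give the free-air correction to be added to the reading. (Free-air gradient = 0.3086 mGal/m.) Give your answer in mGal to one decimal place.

635.4

Free-air correction = 0.3086 × 2059.1 = 635.4 mGal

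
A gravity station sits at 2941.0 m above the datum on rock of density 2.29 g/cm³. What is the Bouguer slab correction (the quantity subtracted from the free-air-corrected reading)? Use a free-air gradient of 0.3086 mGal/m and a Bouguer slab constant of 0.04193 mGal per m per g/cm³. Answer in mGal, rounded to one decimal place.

Bouguer slab correction = 0.04193 × 2.29 × 2941.0 = 282.4 mGal

282.4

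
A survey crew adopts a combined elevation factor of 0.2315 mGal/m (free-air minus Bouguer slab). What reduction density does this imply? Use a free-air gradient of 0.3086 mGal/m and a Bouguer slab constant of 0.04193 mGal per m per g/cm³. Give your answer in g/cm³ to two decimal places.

0.2315 = 0.3086 − 0.04193 × ρ
ρ = (0.3086 − 0.2315) / 0.04193 = 1.84 g/cm³

1.84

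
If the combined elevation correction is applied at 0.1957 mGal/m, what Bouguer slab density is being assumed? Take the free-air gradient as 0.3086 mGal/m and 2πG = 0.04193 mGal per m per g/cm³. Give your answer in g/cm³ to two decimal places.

0.1957 = 0.3086 − 0.04193 × ρ
ρ = (0.3086 − 0.1957) / 0.04193 = 2.69 g/cm³

2.69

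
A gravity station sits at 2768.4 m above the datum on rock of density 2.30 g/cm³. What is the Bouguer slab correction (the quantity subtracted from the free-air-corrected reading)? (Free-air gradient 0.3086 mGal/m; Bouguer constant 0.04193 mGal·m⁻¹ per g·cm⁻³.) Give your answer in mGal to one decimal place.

267.0

Bouguer slab correction = 0.04193 × 2.30 × 2768.4 = 267.0 mGal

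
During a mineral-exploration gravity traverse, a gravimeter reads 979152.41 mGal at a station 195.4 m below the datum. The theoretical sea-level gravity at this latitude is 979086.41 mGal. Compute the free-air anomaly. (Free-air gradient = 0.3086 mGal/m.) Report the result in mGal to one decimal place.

5.7

Free-air correction = 0.3086 × -195.4 = -60.30 mGal
Free-air anomaly = 979152.41 − 979086.41 + (-60.30) = 5.70 mGal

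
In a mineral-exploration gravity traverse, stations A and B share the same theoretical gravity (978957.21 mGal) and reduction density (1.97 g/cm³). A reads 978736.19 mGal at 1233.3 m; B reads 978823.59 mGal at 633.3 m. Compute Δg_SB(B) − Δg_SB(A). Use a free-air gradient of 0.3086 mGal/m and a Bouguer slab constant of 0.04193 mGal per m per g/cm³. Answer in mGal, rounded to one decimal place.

Δg_SB(A) = 978736.19 − 978957.21 + 0.3086×1233.3 − 0.04193×1.97×1233.3 = 57.70 mGal
Δg_SB(B) = 978823.59 − 978957.21 + 0.3086×633.3 − 0.04193×1.97×633.3 = 9.50 mGal
Difference = 9.50 − (57.70) = -48.20 mGal

-48.2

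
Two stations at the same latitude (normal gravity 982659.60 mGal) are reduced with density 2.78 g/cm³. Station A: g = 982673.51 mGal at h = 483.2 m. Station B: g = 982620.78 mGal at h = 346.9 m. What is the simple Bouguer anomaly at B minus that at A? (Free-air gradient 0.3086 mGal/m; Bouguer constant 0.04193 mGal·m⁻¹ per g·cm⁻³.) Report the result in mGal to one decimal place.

Δg_SB(A) = 982673.51 − 982659.60 + 0.3086×483.2 − 0.04193×2.78×483.2 = 106.70 mGal
Δg_SB(B) = 982620.78 − 982659.60 + 0.3086×346.9 − 0.04193×2.78×346.9 = 27.80 mGal
Difference = 27.80 − (106.70) = -78.90 mGal

-78.9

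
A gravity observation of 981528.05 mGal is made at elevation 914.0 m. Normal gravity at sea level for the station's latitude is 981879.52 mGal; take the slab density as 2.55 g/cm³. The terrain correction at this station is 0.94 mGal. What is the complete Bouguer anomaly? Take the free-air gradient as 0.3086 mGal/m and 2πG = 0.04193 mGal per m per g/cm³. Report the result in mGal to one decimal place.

-166.2

Free-air correction = 0.3086 × 914.0 = 282.06 mGal
Free-air anomaly = 981528.05 − 981879.52 + (282.06) = -69.41 mGal
Bouguer slab correction = 0.04193 × 2.55 × 914.0 = 97.73 mGal
Simple Bouguer anomaly = -69.41 − (97.73) = -167.14 mGal
Complete Bouguer anomaly = -167.14 + 0.94 = -166.20 mGal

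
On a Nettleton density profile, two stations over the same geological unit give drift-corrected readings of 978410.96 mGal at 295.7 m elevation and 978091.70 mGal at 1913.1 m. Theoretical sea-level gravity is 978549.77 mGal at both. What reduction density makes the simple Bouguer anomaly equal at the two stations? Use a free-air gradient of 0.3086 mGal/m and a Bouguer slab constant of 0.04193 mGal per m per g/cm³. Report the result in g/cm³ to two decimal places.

2.65

Δg_obs = 978091.70 − 978410.96 = -319.26 mGal over Δh = 1913.1 − 295.7 = 1617.4 m
Equal Bouguer anomalies ⇒ Δg_obs + (0.3086 − 0.04193ρ)·Δh = 0
0.3086 − 0.04193ρ = −Δg_obs/Δh = 0.19739
ρ = (0.3086 − 0.19739) / 0.04193 = 2.65 g/cm³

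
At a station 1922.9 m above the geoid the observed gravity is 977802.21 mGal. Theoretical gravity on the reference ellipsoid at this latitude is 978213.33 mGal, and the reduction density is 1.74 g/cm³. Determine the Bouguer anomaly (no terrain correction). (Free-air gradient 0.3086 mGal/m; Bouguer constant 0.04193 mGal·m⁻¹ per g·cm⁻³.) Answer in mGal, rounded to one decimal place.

Free-air correction = 0.3086 × 1922.9 = 593.41 mGal
Free-air anomaly = 977802.21 − 978213.33 + (593.41) = 182.29 mGal
Bouguer slab correction = 0.04193 × 1.74 × 1922.9 = 140.29 mGal
Simple Bouguer anomaly = 182.29 − (140.29) = 42.00 mGal

42.0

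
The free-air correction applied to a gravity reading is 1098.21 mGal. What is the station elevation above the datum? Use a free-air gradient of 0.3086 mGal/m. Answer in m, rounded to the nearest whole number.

3559

h = 1098.21 / 0.3086 = 3558.68 m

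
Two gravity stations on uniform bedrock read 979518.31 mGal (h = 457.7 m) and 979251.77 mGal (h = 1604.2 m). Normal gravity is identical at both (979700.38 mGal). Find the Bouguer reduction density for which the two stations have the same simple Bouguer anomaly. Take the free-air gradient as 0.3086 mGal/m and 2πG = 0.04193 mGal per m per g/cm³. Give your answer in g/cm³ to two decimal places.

Δg_obs = 979251.77 − 979518.31 = -266.54 mGal over Δh = 1604.2 − 457.7 = 1146.5 m
Equal Bouguer anomalies ⇒ Δg_obs + (0.3086 − 0.04193ρ)·Δh = 0
0.3086 − 0.04193ρ = −Δg_obs/Δh = 0.23248
ρ = (0.3086 − 0.23248) / 0.04193 = 1.82 g/cm³

1.82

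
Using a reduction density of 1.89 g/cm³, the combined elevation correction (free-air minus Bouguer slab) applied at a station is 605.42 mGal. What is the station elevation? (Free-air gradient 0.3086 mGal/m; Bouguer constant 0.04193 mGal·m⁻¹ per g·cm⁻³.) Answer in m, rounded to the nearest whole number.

Combined gradient = 0.3086 − 0.04193 × 1.89 = 0.2293523 mGal/m
h = 605.42 / 0.2293523 = 2639.69 m

2640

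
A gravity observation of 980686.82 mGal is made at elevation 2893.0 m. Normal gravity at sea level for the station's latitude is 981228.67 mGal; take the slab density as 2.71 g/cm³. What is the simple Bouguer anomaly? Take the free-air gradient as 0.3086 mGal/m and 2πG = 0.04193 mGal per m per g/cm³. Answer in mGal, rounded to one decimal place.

22.2

Free-air correction = 0.3086 × 2893.0 = 892.78 mGal
Free-air anomaly = 980686.82 − 981228.67 + (892.78) = 350.93 mGal
Bouguer slab correction = 0.04193 × 2.71 × 2893.0 = 328.73 mGal
Simple Bouguer anomaly = 350.93 − (328.73) = 22.20 mGal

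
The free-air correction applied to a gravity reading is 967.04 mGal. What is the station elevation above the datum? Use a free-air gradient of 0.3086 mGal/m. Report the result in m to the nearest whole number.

3134

h = 967.04 / 0.3086 = 3133.64 m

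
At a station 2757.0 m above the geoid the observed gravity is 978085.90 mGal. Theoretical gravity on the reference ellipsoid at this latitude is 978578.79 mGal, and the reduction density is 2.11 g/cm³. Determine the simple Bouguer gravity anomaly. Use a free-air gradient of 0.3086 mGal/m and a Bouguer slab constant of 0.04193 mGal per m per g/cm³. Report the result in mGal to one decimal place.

114.0

Free-air correction = 0.3086 × 2757.0 = 850.81 mGal
Free-air anomaly = 978085.90 − 978578.79 + (850.81) = 357.92 mGal
Bouguer slab correction = 0.04193 × 2.11 × 2757.0 = 243.92 mGal
Simple Bouguer anomaly = 357.92 − (243.92) = 114.00 mGal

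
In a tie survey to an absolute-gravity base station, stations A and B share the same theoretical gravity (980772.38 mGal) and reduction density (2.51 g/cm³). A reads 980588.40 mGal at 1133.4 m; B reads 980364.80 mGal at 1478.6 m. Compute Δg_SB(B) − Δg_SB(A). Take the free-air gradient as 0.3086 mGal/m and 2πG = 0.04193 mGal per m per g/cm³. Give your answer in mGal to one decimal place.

Δg_SB(A) = 980588.40 − 980772.38 + 0.3086×1133.4 − 0.04193×2.51×1133.4 = 46.50 mGal
Δg_SB(B) = 980364.80 − 980772.38 + 0.3086×1478.6 − 0.04193×2.51×1478.6 = -106.90 mGal
Difference = -106.90 − (46.50) = -153.40 mGal

-153.4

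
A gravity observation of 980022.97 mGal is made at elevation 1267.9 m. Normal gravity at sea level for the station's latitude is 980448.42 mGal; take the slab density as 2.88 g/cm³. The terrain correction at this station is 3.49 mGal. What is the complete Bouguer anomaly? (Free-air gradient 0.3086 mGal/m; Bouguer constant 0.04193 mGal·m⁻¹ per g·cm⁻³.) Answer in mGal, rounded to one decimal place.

-183.8

Free-air correction = 0.3086 × 1267.9 = 391.27 mGal
Free-air anomaly = 980022.97 − 980448.42 + (391.27) = -34.18 mGal
Bouguer slab correction = 0.04193 × 2.88 × 1267.9 = 153.11 mGal
Simple Bouguer anomaly = -34.18 − (153.11) = -187.29 mGal
Complete Bouguer anomaly = -187.29 + 3.49 = -183.80 mGal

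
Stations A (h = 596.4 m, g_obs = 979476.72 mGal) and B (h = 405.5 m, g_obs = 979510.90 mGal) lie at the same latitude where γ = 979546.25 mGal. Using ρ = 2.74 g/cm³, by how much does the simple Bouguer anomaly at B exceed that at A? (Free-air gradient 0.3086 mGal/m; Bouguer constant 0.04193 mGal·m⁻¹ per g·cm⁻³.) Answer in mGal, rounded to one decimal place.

-2.8

Δg_SB(A) = 979476.72 − 979546.25 + 0.3086×596.4 − 0.04193×2.74×596.4 = 46.00 mGal
Δg_SB(B) = 979510.90 − 979546.25 + 0.3086×405.5 − 0.04193×2.74×405.5 = 43.20 mGal
Difference = 43.20 − (46.00) = -2.80 mGal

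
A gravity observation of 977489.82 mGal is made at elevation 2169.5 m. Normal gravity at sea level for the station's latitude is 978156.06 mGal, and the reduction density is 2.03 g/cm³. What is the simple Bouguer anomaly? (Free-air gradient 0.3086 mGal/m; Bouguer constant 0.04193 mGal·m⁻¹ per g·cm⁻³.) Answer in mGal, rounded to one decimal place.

Free-air correction = 0.3086 × 2169.5 = 669.51 mGal
Free-air anomaly = 977489.82 − 978156.06 + (669.51) = 3.27 mGal
Bouguer slab correction = 0.04193 × 2.03 × 2169.5 = 184.66 mGal
Simple Bouguer anomaly = 3.27 − (184.66) = -181.39 mGal

-181.4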